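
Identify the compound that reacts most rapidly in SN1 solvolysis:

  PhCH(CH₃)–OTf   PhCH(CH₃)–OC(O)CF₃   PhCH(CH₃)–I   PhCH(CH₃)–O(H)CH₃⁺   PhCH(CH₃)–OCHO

With the same alkyl group throughout, only the leaving group differentiates the rates.
A good leaving group is a weak base: the lower the pKₐ of its conjugate acid, the more readily it departs.
PhCH(CH₃)–OTf loses OTf⁻: pKₐ(CF₃SO₃H (triflic acid)) ≈ -14
PhCH(CH₃)–I loses I⁻: pKₐ(HI) ≈ -10
PhCH(CH₃)–O(H)CH₃⁺ loses R'OH: pKₐ(R'OH₂⁺) ≈ -2.4
PhCH(CH₃)–OC(O)CF₃ loses CF₃COO⁻: pKₐ(CF₃COOH) ≈ 0.2
PhCH(CH₃)–OCHO loses HCOO⁻: pKₐ(HCOOH) ≈ 3.8

PhCH(CH₃)–OTf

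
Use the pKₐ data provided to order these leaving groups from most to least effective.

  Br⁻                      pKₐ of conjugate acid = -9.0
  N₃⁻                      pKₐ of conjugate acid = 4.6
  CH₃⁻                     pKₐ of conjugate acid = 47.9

Lower conjugate-acid pKₐ ⇒ weaker base ⇒ better leaving group.
Sorting by the given values: Br⁻ (-9.0), N₃⁻ (4.6), CH₃⁻ (47.9).

Br⁻ > N₃⁻ > CH₃⁻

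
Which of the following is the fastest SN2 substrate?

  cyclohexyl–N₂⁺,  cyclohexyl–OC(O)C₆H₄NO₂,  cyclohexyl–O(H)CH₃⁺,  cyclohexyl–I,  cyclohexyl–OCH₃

cyclohexyl–N₂⁺

Identical carbon frameworks mean the comparison reduces to leaving-group quality.
The more stable X⁻ (or X) is on its own — i.e. the weaker a base it is — the better a leaving group it makes.
cyclohexyl–N₂⁺ loses N₂: no meaningful conjugate acid; N₂ departs as an exceptionally stable neutral molecule
cyclohexyl–I loses I⁻: pKₐ(HI) ≈ -10
cyclohexyl–O(H)CH₃⁺ loses R'OH: pKₐ(R'OH₂⁺) ≈ -2.4
cyclohexyl–OC(O)C₆H₄NO₂ loses p-O₂N–C₆H₄–COO⁻: pKₐ(p-nitrobenzoic acid) ≈ 3.4
cyclohexyl–OCH₃ loses CH₃O⁻: pKₐ(CH₃OH) ≈ 15.5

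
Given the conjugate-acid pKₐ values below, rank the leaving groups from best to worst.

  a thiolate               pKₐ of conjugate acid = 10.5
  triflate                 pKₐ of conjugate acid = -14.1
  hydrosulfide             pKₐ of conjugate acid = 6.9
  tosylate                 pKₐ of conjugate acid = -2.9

triflate > tosylate > hydrosulfide > a thiolate

Lower conjugate-acid pKₐ ⇒ weaker base ⇒ better leaving group.
Sorting by the given values: triflate (-14.1), tosylate (-2.9), hydrosulfide (6.9), a thiolate (10.5).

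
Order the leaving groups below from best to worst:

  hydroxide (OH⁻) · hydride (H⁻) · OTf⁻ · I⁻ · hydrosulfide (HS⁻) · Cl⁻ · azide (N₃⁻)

OTf⁻: pKₐ(CF₃SO₃H (triflic acid)) ≈ -14 — charge spread over three oxygens and a CF₃ group; the premier leaving group in synthesis
I⁻: pKₐ(HI) ≈ -10 — large, highly polarisable; very weak base
Cl⁻: pKₐ(HCl) ≈ -7
azide (N₃⁻): pKₐ(HN₃) ≈ 4.7 — linear, resonance-stabilised
hydrosulfide (HS⁻): pKₐ(H₂S) ≈ 7
hydroxide (OH⁻): pKₐ(H₂O) ≈ 15.7 — strong base; essentially never leaves without prior activation
hydride (H⁻): pKₐ(H₂) ≈ 36 — extremely strong base; leaves only in special hydride-transfer contexts

OTf⁻ > I⁻ > Cl⁻ > azide (N₃⁻) > hydrosulfide (HS⁻) > hydroxide (OH⁻) > hydride (H⁻)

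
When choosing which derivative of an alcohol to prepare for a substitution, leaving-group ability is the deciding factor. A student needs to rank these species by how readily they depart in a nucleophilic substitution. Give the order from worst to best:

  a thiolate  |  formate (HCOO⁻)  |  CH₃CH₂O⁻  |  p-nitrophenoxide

CH₃CH₂O⁻ < a thiolate < p-nitrophenoxide < formate (HCOO⁻)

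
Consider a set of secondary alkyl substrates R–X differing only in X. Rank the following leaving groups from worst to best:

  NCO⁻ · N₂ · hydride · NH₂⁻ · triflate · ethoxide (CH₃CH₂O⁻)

NH₂⁻ < hydride < ethoxide (CH₃CH₂O⁻) < NCO⁻ < triflate < N₂

N₂: no meaningful conjugate acid; N₂ departs as an exceptionally stable neutral molecule
triflate: pKₐ(CF₃SO₃H (triflic acid)) ≈ -14
NCO⁻: pKₐ(HOCN) ≈ 3.5
ethoxide (CH₃CH₂O⁻): pKₐ(CH₃CH₂OH) ≈ 16
hydride: pKₐ(H₂) ≈ 36
NH₂⁻: pKₐ(NH₃) ≈ 38
The question asks for worst first, so the sequence is read in increasing leaving-group ability.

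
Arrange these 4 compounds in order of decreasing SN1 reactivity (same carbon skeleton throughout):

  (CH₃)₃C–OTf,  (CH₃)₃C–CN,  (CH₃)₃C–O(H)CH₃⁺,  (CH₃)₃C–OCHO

(CH₃)₃C–OTf > (CH₃)₃C–O(H)CH₃⁺ > (CH₃)₃C–OCHO > (CH₃)₃C–CN

Same R in every case — rank the leaving groups.
Rank by basicity of the departing species: weakest base leaves most easily.
(CH₃)₃C–OTf loses OTf⁻: pKₐ(CF₃SO₃H (triflic acid)) ≈ -14
(CH₃)₃C–O(H)CH₃⁺ loses R'OH: pKₐ(R'OH₂⁺) ≈ -2.4
(CH₃)₃C–OCHO loses HCOO⁻: pKₐ(HCOOH) ≈ 3.8
(CH₃)₃C–CN loses CN⁻: pKₐ(HCN) ≈ 9.2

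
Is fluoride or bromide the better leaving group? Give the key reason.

bromide is the better leaving group.
pKₐ(HBr) ≈ -9 versus pKₐ(HF) ≈ 3.2: bromide is the much weaker base.
Weak base; good leaving group.

bromide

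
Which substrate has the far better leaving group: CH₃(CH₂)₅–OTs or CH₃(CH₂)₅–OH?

CH₃(CH₂)₅–OTs

From CH₃(CH₂)₅–OH the departing group would be OH⁻ (pKₐ(H₂O) ≈ 15.7). Strong base; essentially never leaves without prior activation.
From CH₃(CH₂)₅–OTs the leaving group is OTs⁻ (pKₐ(p-CH₃C₆H₄SO₃H (TsOH)) ≈ -2.8). Resonance-delocalised arenesulfonate.
(In practice CH₃(CH₂)₅–OTs is made from CH₃(CH₂)₅–OH by treatment with TsCl / pyridine, converting the hydroxyl into a tosylate.)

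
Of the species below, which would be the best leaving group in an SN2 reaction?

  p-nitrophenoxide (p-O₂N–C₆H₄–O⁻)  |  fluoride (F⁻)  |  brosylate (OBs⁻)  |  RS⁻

brosylate (OBs⁻)

brosylate (OBs⁻): pKₐ(p-BrC₆H₄SO₃H) ≈ -2.8
fluoride (F⁻): pKₐ(HF) ≈ 3.2
p-nitrophenoxide (p-O₂N–C₆H₄–O⁻): pKₐ(p-nitrophenol) ≈ 7.2
RS⁻: pKₐ(RSH (a thiol)) ≈ 10.5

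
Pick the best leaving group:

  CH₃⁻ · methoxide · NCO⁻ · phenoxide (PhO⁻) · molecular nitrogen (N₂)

molecular nitrogen (N₂)

molecular nitrogen (N₂): no meaningful conjugate acid; N₂ departs as an exceptionally stable neutral molecule
NCO⁻: pKₐ(HOCN) ≈ 3.5
phenoxide (PhO⁻): pKₐ(C₆H₅OH (phenol)) ≈ 10
methoxide: pKₐ(CH₃OH) ≈ 15.5
CH₃⁻: pKₐ(CH₄) ≈ 48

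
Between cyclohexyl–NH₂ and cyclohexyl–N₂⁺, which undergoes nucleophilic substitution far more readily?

From cyclohexyl–NH₂ the departing group would be NH₂⁻ (pKₐ(NH₃) ≈ 38). Extremely strong base; never a leaving group.
From cyclohexyl–N₂⁺ the leaving group is N₂ (no meaningful conjugate acid; N₂ departs as an exceptionally stable neutral molecule).
(In practice cyclohexyl–N₂⁺ is made from cyclohexyl–NH₂ by diazotisation (NaNO₂ / HCl, 0 °C), generating a diazonium salt that expels N₂.)

cyclohexyl–N₂⁺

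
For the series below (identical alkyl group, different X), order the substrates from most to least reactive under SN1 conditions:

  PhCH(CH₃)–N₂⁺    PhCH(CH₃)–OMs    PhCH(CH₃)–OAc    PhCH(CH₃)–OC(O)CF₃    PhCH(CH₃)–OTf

With the same alkyl group throughout, only the leaving group differentiates the rates.
The more stable X⁻ (or X) is on its own — i.e. the weaker a base it is — the better a leaving group it makes.
PhCH(CH₃)–N₂⁺ loses N₂: no meaningful conjugate acid; N₂ departs as an exceptionally stable neutral molecule
PhCH(CH₃)–OTf loses OTf⁻: pKₐ(CF₃SO₃H (triflic acid)) ≈ -14
PhCH(CH₃)–OMs loses OMs⁻: pKₐ(CH₃SO₃H (MsOH)) ≈ -1.9
PhCH(CH₃)–OC(O)CF₃ loses CF₃COO⁻: pKₐ(CF₃COOH) ≈ 0.2
PhCH(CH₃)–OAc loses AcO⁻: pKₐ(CH₃COOH) ≈ 4.8

PhCH(CH₃)–N₂⁺ > PhCH(CH₃)–OTf > PhCH(CH₃)–OMs > PhCH(CH₃)–OC(O)CF₃ > PhCH(CH₃)–OAc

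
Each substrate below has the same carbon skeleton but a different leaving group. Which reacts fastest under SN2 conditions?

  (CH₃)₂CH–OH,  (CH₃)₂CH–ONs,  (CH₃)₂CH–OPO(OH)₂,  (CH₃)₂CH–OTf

(CH₃)₂CH–OTf

Identical carbon frameworks mean the comparison reduces to leaving-group quality.
Leaving-group ability tracks the stability of the departed species; conjugate-acid pKₐ is the usual yardstick (lower pKₐ → better LG).
(CH₃)₂CH–OTf loses OTf⁻: pKₐ(CF₃SO₃H (triflic acid)) ≈ -14
(CH₃)₂CH–ONs loses ONs⁻: pKₐ(p-O₂NC₆H₄SO₃H) ≈ -3.5
(CH₃)₂CH–OPO(OH)₂ loses H₂PO₄⁻: pKₐ(H₃PO₄) ≈ 2.1
(CH₃)₂CH–OH loses OH⁻: pKₐ(H₂O) ≈ 15.7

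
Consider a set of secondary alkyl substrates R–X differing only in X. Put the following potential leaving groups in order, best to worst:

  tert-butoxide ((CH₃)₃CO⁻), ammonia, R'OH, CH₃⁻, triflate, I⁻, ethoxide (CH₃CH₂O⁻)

triflate: pKₐ(CF₃SO₃H (triflic acid)) ≈ -14
I⁻: pKₐ(HI) ≈ -10 — large, highly polarisable; very weak base
R'OH: pKₐ(R'OH₂⁺) ≈ -2.4 — neutral; leaves from a protonated ether (an oxonium ion, R–O(H)R'⁺)
ammonia: pKₐ(NH₄⁺) ≈ 9.2
ethoxide (CH₃CH₂O⁻): pKₐ(CH₃CH₂OH) ≈ 16
tert-butoxide ((CH₃)₃CO⁻): pKₐ(t-BuOH) ≈ 18 — bulky, strongly basic alkoxide
CH₃⁻: pKₐ(CH₄) ≈ 48

triflate > I⁻ > R'OH > ammonia > ethoxide (CH₃CH₂O⁻) > tert-butoxide ((CH₃)₃CO⁻) > CH₃⁻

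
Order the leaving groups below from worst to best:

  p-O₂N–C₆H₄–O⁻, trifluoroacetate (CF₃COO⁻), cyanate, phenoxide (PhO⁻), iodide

Rank by basicity of the departing species: weakest base leaves most easily.
iodide: pKₐ(HI) ≈ -10
trifluoroacetate (CF₃COO⁻): pKₐ(CF₃COOH) ≈ 0.2 — strongly electron-withdrawing CF₃ stabilises the carboxylate
cyanate: pKₐ(HOCN) ≈ 3.5 — resonance between N and O
p-O₂N–C₆H₄–O⁻: pKₐ(p-nitrophenol) ≈ 7.2 — nitro group delocalises the charge; the classic chromogenic LG
phenoxide (PhO⁻): pKₐ(C₆H₅OH (phenol)) ≈ 10 — resonance into the ring helps, but still a poor LG
Listed from poorest to best leaving group as asked.

phenoxide (PhO⁻) < p-O₂N–C₆H₄–O⁻ < cyanate < trifluoroacetate (CF₃COO⁻) < iodide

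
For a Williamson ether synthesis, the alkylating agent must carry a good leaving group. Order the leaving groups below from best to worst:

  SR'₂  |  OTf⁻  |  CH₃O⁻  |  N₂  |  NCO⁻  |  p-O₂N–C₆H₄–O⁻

N₂ > OTf⁻ > SR'₂ > NCO⁻ > p-O₂N–C₆H₄–O⁻ > CH₃O⁻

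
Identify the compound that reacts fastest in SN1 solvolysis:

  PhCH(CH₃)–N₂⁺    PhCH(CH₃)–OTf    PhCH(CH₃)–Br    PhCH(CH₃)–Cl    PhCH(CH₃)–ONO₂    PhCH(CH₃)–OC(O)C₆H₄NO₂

The skeletons are identical, so relative rate is governed entirely by leaving-group ability.
A good leaving group is a weak base: the lower the pKₐ of its conjugate acid, the more readily it departs.
PhCH(CH₃)–N₂⁺ loses N₂: no meaningful conjugate acid; N₂ departs as an exceptionally stable neutral molecule
PhCH(CH₃)–OTf loses OTf⁻: pKₐ(CF₃SO₃H (triflic acid)) ≈ -14
PhCH(CH₃)–Br loses Br⁻: pKₐ(HBr) ≈ -9
PhCH(CH₃)–Cl loses Cl⁻: pKₐ(HCl) ≈ -7
PhCH(CH₃)–ONO₂ loses NO₃⁻: pKₐ(HNO₃) ≈ -1.3
PhCH(CH₃)–OC(O)C₆H₄NO₂ loses p-O₂N–C₆H₄–COO⁻: pKₐ(p-nitrobenzoic acid) ≈ 3.4

PhCH(CH₃)–N₂⁺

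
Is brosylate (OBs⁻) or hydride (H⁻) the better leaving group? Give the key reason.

brosylate (OBs⁻) is the better leaving group.
pKₐ(p-BrC₆H₄SO₃H) ≈ -2.8 versus pKₐ(H₂) ≈ 36: brosylate (OBs⁻) is the much weaker base.
Arenesulfonate with a p-bromo substituent.

brosylate (OBs⁻)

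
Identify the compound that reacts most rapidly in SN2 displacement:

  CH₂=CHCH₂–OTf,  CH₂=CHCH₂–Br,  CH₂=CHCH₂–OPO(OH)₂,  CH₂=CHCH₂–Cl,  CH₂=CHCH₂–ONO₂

CH₂=CHCH₂–OTf

Same R in every case — rank the leaving groups.
Leaving-group ability tracks the stability of the departed species; conjugate-acid pKₐ is the usual yardstick (lower pKₐ → better LG).
CH₂=CHCH₂–OTf loses OTf⁻: pKₐ(CF₃SO₃H (triflic acid)) ≈ -14
CH₂=CHCH₂–Br loses Br⁻: pKₐ(HBr) ≈ -9
CH₂=CHCH₂–Cl loses Cl⁻: pKₐ(HCl) ≈ -7
CH₂=CHCH₂–ONO₂ loses NO₃⁻: pKₐ(HNO₃) ≈ -1.3
CH₂=CHCH₂–OPO(OH)₂ loses H₂PO₄⁻: pKₐ(H₃PO₄) ≈ 2.1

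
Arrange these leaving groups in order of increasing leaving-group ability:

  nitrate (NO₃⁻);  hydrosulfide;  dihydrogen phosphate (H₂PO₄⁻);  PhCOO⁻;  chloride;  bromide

hydrosulfide < PhCOO⁻ < dihydrogen phosphate (H₂PO₄⁻) < nitrate (NO₃⁻) < chloride < bromide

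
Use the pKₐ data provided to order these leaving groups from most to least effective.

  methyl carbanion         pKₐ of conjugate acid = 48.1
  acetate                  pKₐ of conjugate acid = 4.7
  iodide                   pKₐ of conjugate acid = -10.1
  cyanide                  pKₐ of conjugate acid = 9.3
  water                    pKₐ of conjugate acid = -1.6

iodide > water > acetate > cyanide > methyl carbanion

Lower conjugate-acid pKₐ ⇒ weaker base ⇒ better leaving group.
Sorting by the given values: iodide (-10.1), water (-1.6), acetate (4.7), cyanide (9.3), methyl carbanion (48.1).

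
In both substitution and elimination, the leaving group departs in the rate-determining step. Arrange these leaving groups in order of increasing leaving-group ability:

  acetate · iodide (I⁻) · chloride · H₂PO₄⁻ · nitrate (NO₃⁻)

iodide (I⁻): pKₐ(HI) ≈ -10
chloride: pKₐ(HCl) ≈ -7
nitrate (NO₃⁻): pKₐ(HNO₃) ≈ -1.3
H₂PO₄⁻: pKₐ(H₃PO₄) ≈ 2.1
acetate: pKₐ(CH₃COOH) ≈ 4.8
The question asks for worst first, so the sequence is read in increasing leaving-group ability.

acetate < H₂PO₄⁻ < nitrate (NO₃⁻) < chloride < iodide (I⁻)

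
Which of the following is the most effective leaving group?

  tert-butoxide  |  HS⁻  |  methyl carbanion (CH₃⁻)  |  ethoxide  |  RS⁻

HS⁻: pKₐ(H₂S) ≈ 7
RS⁻: pKₐ(RSH (a thiol)) ≈ 10.5
ethoxide: pKₐ(CH₃CH₂OH) ≈ 16
tert-butoxide: pKₐ(t-BuOH) ≈ 18
methyl carbanion (CH₃⁻): pKₐ(CH₄) ≈ 48

HS⁻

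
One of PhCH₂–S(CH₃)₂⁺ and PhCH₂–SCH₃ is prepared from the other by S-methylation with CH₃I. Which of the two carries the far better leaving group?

PhCH₂–S(CH₃)₂⁺

From PhCH₂–SCH₃ the departing group would be RS⁻ (pKₐ(RSH (a thiol)) ≈ 10.5). Moderately basic; rarely leaves without activation.
From PhCH₂–S(CH₃)₂⁺ the leaving group is SR'₂ (pKₐ(R'₂SH⁺) ≈ -7). Neutral; leaves from a sulfonium salt (R–SR'₂⁺).
S-methylation with CH₃I works by allowing neutral dimethyl sulfide, rather than methanethiolate, to depart, making PhCH₂–S(CH₃)₂⁺ enormously more reactive.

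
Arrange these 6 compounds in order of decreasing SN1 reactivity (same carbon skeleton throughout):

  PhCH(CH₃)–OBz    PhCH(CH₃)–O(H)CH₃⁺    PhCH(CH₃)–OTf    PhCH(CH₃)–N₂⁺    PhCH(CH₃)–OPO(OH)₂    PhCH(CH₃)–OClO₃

PhCH(CH₃)–N₂⁺ > PhCH(CH₃)–OTf > PhCH(CH₃)–OClO₃ > PhCH(CH₃)–O(H)CH₃⁺ > PhCH(CH₃)–OPO(OH)₂ > PhCH(CH₃)–OBz

Identical carbon frameworks mean the comparison reduces to leaving-group quality.
A good leaving group is a weak base: the lower the pKₐ of its conjugate acid, the more readily it departs.
PhCH(CH₃)–N₂⁺ loses N₂: no meaningful conjugate acid; N₂ departs as an exceptionally stable neutral molecule
PhCH(CH₃)–OTf loses OTf⁻: pKₐ(CF₃SO₃H (triflic acid)) ≈ -14
PhCH(CH₃)–OClO₃ loses ClO₄⁻: pKₐ(HClO₄) ≈ -10
PhCH(CH₃)–O(H)CH₃⁺ loses R'OH: pKₐ(R'OH₂⁺) ≈ -2.4
PhCH(CH₃)–OPO(OH)₂ loses H₂PO₄⁻: pKₐ(H₃PO₄) ≈ 2.1
PhCH(CH₃)–OBz loses PhCOO⁻: pKₐ(C₆H₅COOH) ≈ 4.2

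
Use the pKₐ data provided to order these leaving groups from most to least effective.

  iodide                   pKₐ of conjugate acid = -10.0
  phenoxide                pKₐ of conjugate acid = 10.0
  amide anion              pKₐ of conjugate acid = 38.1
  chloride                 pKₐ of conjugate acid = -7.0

iodide > chloride > phenoxide > amide anion

Lower conjugate-acid pKₐ ⇒ weaker base ⇒ better leaving group.
Sorting by the given values: iodide (-10.0), chloride (-7.0), phenoxide (10.0), amide anion (38.1).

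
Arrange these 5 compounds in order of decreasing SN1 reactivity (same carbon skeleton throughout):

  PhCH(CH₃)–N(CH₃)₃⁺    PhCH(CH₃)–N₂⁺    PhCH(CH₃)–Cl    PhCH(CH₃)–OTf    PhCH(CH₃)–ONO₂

PhCH(CH₃)–N₂⁺ > PhCH(CH₃)–OTf > PhCH(CH₃)–Cl > PhCH(CH₃)–ONO₂ > PhCH(CH₃)–N(CH₃)₃⁺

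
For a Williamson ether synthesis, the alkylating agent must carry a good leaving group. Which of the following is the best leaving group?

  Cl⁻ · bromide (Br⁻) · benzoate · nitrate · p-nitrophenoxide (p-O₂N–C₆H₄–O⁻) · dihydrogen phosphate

bromide (Br⁻)

A good leaving group is a weak base: the lower the pKₐ of its conjugate acid, the more readily it departs.
bromide (Br⁻): pKₐ(HBr) ≈ -9
Cl⁻: pKₐ(HCl) ≈ -7
nitrate: pKₐ(HNO₃) ≈ -1.3
dihydrogen phosphate: pKₐ(H₃PO₄) ≈ 2.1
benzoate: pKₐ(C₆H₅COOH) ≈ 4.2
p-nitrophenoxide (p-O₂N–C₆H₄–O⁻): pKₐ(p-nitrophenol) ≈ 7.2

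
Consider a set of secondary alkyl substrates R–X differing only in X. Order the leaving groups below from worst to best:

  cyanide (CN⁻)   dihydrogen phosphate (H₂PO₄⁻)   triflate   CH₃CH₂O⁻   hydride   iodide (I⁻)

hydride < CH₃CH₂O⁻ < cyanide (CN⁻) < dihydrogen phosphate (H₂PO₄⁻) < iodide (I⁻) < triflate

A good leaving group is a weak base: the lower the pKₐ of its conjugate acid, the more readily it departs.
triflate: pKₐ(CF₃SO₃H (triflic acid)) ≈ -14
iodide (I⁻): pKₐ(HI) ≈ -10
dihydrogen phosphate (H₂PO₄⁻): pKₐ(H₃PO₄) ≈ 2.1
cyanide (CN⁻): pKₐ(HCN) ≈ 9.2
CH₃CH₂O⁻: pKₐ(CH₃CH₂OH) ≈ 16
hydride: pKₐ(H₂) ≈ 36
The question asks for worst first, so the sequence is read in increasing leaving-group ability.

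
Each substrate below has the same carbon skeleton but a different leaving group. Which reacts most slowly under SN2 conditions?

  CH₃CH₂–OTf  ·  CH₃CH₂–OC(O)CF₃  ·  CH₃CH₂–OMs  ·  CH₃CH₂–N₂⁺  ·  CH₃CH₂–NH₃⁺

The skeletons are identical, so relative rate is governed entirely by leaving-group ability.
Leaving-group ability tracks the stability of the departed species; conjugate-acid pKₐ is the usual yardstick (lower pKₐ → better LG).
CH₃CH₂–N₂⁺ loses N₂: no meaningful conjugate acid; N₂ departs as an exceptionally stable neutral molecule
CH₃CH₂–OTf loses OTf⁻: pKₐ(CF₃SO₃H (triflic acid)) ≈ -14
CH₃CH₂–OMs loses OMs⁻: pKₐ(CH₃SO₃H (MsOH)) ≈ -1.9
CH₃CH₂–OC(O)CF₃ loses CF₃COO⁻: pKₐ(CF₃COOH) ≈ 0.2
CH₃CH₂–NH₃⁺ loses NH₃: pKₐ(NH₄⁺) ≈ 9.2

CH₃CH₂–NH₃⁺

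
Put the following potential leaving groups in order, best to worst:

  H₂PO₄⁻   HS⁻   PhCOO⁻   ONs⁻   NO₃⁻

ONs⁻ > NO₃⁻ > H₂PO₄⁻ > PhCOO⁻ > HS⁻

The more stable X⁻ (or X) is on its own — i.e. the weaker a base it is — the better a leaving group it makes.
ONs⁻: pKₐ(p-O₂NC₆H₄SO₃H) ≈ -3.5 — p-nitro group further stabilises the sulfonate
NO₃⁻: pKₐ(HNO₃) ≈ -1.3 — resonance-delocalised over three oxygens
H₂PO₄⁻: pKₐ(H₃PO₄) ≈ 2.1 — moderate base; biological leaving group after further activation
PhCOO⁻: pKₐ(C₆H₅COOH) ≈ 4.2 — aryl carboxylate
HS⁻: pKₐ(H₂S) ≈ 7 — larger and more polarisable than the oxygen analogue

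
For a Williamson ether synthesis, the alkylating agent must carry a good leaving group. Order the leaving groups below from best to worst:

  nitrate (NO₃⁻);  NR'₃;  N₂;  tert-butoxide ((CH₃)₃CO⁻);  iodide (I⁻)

N₂ > iodide (I⁻) > nitrate (NO₃⁻) > NR'₃ > tert-butoxide ((CH₃)₃CO⁻)

Rank by basicity of the departing species: weakest base leaves most easily.
N₂: no meaningful conjugate acid; N₂ departs as an exceptionally stable neutral molecule
iodide (I⁻): pKₐ(HI) ≈ -10 — large, highly polarisable; very weak base
nitrate (NO₃⁻): pKₐ(HNO₃) ≈ -1.3
NR'₃: pKₐ(R'₃NH⁺) ≈ 10.7 — neutral but still a fairly strong base; Hofmann-elimination LG
tert-butoxide ((CH₃)₃CO⁻): pKₐ(t-BuOH) ≈ 18 — bulky, strongly basic alkoxide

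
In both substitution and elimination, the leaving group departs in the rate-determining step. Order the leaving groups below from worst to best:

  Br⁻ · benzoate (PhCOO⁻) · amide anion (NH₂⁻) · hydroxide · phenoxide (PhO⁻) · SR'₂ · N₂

A good leaving group is a weak base: the lower the pKₐ of its conjugate acid, the more readily it departs.
N₂: no meaningful conjugate acid; N₂ departs as an exceptionally stable neutral molecule
Br⁻: pKₐ(HBr) ≈ -9
SR'₂: pKₐ(R'₂SH⁺) ≈ -7
benzoate (PhCOO⁻): pKₐ(C₆H₅COOH) ≈ 4.2
phenoxide (PhO⁻): pKₐ(C₆H₅OH (phenol)) ≈ 10
hydroxide: pKₐ(H₂O) ≈ 15.7
amide anion (NH₂⁻): pKₐ(NH₃) ≈ 38
The question asks for worst first, so the sequence is read in increasing leaving-group ability.

amide anion (NH₂⁻) < hydroxide < phenoxide (PhO⁻) < benzoate (PhCOO⁻) < SR'₂ < Br⁻ < N₂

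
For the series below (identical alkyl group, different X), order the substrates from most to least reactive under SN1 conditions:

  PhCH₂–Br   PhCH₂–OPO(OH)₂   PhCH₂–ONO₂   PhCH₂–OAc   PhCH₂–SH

The skeletons are identical, so relative rate is governed entirely by leaving-group ability.
The more stable X⁻ (or X) is on its own — i.e. the weaker a base it is — the better a leaving group it makes.
PhCH₂–Br loses Br⁻: pKₐ(HBr) ≈ -9
PhCH₂–ONO₂ loses NO₃⁻: pKₐ(HNO₃) ≈ -1.3
PhCH₂–OPO(OH)₂ loses H₂PO₄⁻: pKₐ(H₃PO₄) ≈ 2.1
PhCH₂–OAc loses AcO⁻: pKₐ(CH₃COOH) ≈ 4.8
PhCH₂–SH loses HS⁻: pKₐ(H₂S) ≈ 7

PhCH₂–Br > PhCH₂–ONO₂ > PhCH₂–OPO(OH)₂ > PhCH₂–OAc > PhCH₂–SH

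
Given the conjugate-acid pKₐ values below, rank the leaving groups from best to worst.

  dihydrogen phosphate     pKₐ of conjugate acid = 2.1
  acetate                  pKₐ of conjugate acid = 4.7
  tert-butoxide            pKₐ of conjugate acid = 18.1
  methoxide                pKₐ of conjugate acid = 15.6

dihydrogen phosphate > acetate > methoxide > tert-butoxide

Lower conjugate-acid pKₐ ⇒ weaker base ⇒ better leaving group.
Sorting by the given values: dihydrogen phosphate (2.1), acetate (4.7), methoxide (15.6), tert-butoxide (18.1).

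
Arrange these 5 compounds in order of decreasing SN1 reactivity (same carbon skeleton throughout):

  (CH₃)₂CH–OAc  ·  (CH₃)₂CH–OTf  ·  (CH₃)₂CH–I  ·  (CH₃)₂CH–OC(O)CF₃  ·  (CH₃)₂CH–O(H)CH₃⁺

The skeletons are identical, so relative rate is governed entirely by leaving-group ability.
The more stable X⁻ (or X) is on its own — i.e. the weaker a base it is — the better a leaving group it makes.
(CH₃)₂CH–OTf loses OTf⁻: pKₐ(CF₃SO₃H (triflic acid)) ≈ -14
(CH₃)₂CH–I loses I⁻: pKₐ(HI) ≈ -10
(CH₃)₂CH–O(H)CH₃⁺ loses R'OH: pKₐ(R'OH₂⁺) ≈ -2.4
(CH₃)₂CH–OC(O)CF₃ loses CF₃COO⁻: pKₐ(CF₃COOH) ≈ 0.2
(CH₃)₂CH–OAc loses AcO⁻: pKₐ(CH₃COOH) ≈ 4.8

(CH₃)₂CH–OTf > (CH₃)₂CH–I > (CH₃)₂CH–O(H)CH₃⁺ > (CH₃)₂CH–OC(O)CF₃ > (CH₃)₂CH–OAc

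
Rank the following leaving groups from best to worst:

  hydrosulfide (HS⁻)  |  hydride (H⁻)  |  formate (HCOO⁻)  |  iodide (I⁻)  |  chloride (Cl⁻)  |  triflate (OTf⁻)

triflate (OTf⁻) > iodide (I⁻) > chloride (Cl⁻) > formate (HCOO⁻) > hydrosulfide (HS⁻) > hydride (H⁻)

A good leaving group is a weak base: the lower the pKₐ of its conjugate acid, the more readily it departs.
triflate (OTf⁻): pKₐ(CF₃SO₃H (triflic acid)) ≈ -14
iodide (I⁻): pKₐ(HI) ≈ -10 — large, highly polarisable; very weak base
chloride (Cl⁻): pKₐ(HCl) ≈ -7 — moderately weak base
formate (HCOO⁻): pKₐ(HCOOH) ≈ 3.8 — resonance-stabilised carboxylate
hydrosulfide (HS⁻): pKₐ(H₂S) ≈ 7 — larger and more polarisable than the oxygen analogue
hydride (H⁻): pKₐ(H₂) ≈ 36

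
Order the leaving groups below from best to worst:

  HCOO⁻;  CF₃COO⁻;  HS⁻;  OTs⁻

OTs⁻ > CF₃COO⁻ > HCOO⁻ > HS⁻

OTs⁻: pKₐ(p-CH₃C₆H₄SO₃H (TsOH)) ≈ -2.8 — resonance-delocalised arenesulfonate
CF₃COO⁻: pKₐ(CF₃COOH) ≈ 0.2 — strongly electron-withdrawing CF₃ stabilises the carboxylate
HCOO⁻: pKₐ(HCOOH) ≈ 3.8
HS⁻: pKₐ(H₂S) ≈ 7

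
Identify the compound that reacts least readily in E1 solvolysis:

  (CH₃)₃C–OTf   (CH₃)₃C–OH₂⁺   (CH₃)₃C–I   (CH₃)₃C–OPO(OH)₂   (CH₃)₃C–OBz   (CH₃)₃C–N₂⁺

(CH₃)₃C–OBz

The skeletons are identical, so relative rate is governed entirely by leaving-group ability.
Leaving-group ability tracks the stability of the departed species; conjugate-acid pKₐ is the usual yardstick (lower pKₐ → better LG).
(CH₃)₃C–N₂⁺ loses N₂: no meaningful conjugate acid; N₂ departs as an exceptionally stable neutral molecule
(CH₃)₃C–OTf loses OTf⁻: pKₐ(CF₃SO₃H (triflic acid)) ≈ -14
(CH₃)₃C–I loses I⁻: pKₐ(HI) ≈ -10
(CH₃)₃C–OH₂⁺ loses H₂O: pKₐ(H₃O⁺) ≈ -1.7
(CH₃)₃C–OPO(OH)₂ loses H₂PO₄⁻: pKₐ(H₃PO₄) ≈ 2.1
(CH₃)₃C–OBz loses PhCOO⁻: pKₐ(C₆H₅COOH) ≈ 4.2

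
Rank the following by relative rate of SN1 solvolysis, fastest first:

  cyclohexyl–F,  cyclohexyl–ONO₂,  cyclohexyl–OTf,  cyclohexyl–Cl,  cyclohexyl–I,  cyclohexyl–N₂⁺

cyclohexyl–N₂⁺ > cyclohexyl–OTf > cyclohexyl–I > cyclohexyl–Cl > cyclohexyl–ONO₂ > cyclohexyl–F

With the same alkyl group throughout, only the leaving group differentiates the rates.
A good leaving group is a weak base: the lower the pKₐ of its conjugate acid, the more readily it departs.
cyclohexyl–N₂⁺ loses N₂: no meaningful conjugate acid; N₂ departs as an exceptionally stable neutral molecule
cyclohexyl–OTf loses OTf⁻: pKₐ(CF₃SO₃H (triflic acid)) ≈ -14
cyclohexyl–I loses I⁻: pKₐ(HI) ≈ -10
cyclohexyl–Cl loses Cl⁻: pKₐ(HCl) ≈ -7
cyclohexyl–ONO₂ loses NO₃⁻: pKₐ(HNO₃) ≈ -1.3
cyclohexyl–F loses F⁻: pKₐ(HF) ≈ 3.2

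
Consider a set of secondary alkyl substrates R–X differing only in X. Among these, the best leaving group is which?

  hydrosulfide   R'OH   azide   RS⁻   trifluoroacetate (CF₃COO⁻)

R'OH

Leaving-group ability tracks the stability of the departed species; conjugate-acid pKₐ is the usual yardstick (lower pKₐ → better LG).
R'OH: pKₐ(R'OH₂⁺) ≈ -2.4
trifluoroacetate (CF₃COO⁻): pKₐ(CF₃COOH) ≈ 0.2
azide: pKₐ(HN₃) ≈ 4.7
hydrosulfide: pKₐ(H₂S) ≈ 7
RS⁻: pKₐ(RSH (a thiol)) ≈ 10.5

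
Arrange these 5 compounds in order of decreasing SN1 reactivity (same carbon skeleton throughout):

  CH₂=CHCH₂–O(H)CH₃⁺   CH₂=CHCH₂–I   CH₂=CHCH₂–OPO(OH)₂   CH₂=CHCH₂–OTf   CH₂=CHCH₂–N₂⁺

CH₂=CHCH₂–N₂⁺ > CH₂=CHCH₂–OTf > CH₂=CHCH₂–I > CH₂=CHCH₂–O(H)CH₃⁺ > CH₂=CHCH₂–OPO(OH)₂

Identical carbon frameworks mean the comparison reduces to leaving-group quality.
Leaving-group ability tracks the stability of the departed species; conjugate-acid pKₐ is the usual yardstick (lower pKₐ → better LG).
CH₂=CHCH₂–N₂⁺ loses N₂: no meaningful conjugate acid; N₂ departs as an exceptionally stable neutral molecule
CH₂=CHCH₂–OTf loses OTf⁻: pKₐ(CF₃SO₃H (triflic acid)) ≈ -14
CH₂=CHCH₂–I loses I⁻: pKₐ(HI) ≈ -10
CH₂=CHCH₂–O(H)CH₃⁺ loses R'OH: pKₐ(R'OH₂⁺) ≈ -2.4
CH₂=CHCH₂–OPO(OH)₂ loses H₂PO₄⁻: pKₐ(H₃PO₄) ≈ 2.1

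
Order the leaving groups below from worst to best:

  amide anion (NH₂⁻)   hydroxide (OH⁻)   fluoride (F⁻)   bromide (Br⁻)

amide anion (NH₂⁻) < hydroxide (OH⁻) < fluoride (F⁻) < bromide (Br⁻)

A good leaving group is a weak base: the lower the pKₐ of its conjugate acid, the more readily it departs.
bromide (Br⁻): pKₐ(HBr) ≈ -9
fluoride (F⁻): pKₐ(HF) ≈ 3.2
hydroxide (OH⁻): pKₐ(H₂O) ≈ 15.7
amide anion (NH₂⁻): pKₐ(NH₃) ≈ 38
Reversing gives the worst-to-best order requested.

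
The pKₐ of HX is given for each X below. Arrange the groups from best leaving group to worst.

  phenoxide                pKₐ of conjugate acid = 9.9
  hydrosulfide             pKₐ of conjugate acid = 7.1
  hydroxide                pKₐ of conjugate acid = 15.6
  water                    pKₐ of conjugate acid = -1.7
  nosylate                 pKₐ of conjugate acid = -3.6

Lower conjugate-acid pKₐ ⇒ weaker base ⇒ better leaving group.
Sorting by the given values: nosylate (-3.6), water (-1.7), hydrosulfide (7.1), phenoxide (9.9), hydroxide (15.6).

nosylate > water > hydrosulfide > phenoxide > hydroxide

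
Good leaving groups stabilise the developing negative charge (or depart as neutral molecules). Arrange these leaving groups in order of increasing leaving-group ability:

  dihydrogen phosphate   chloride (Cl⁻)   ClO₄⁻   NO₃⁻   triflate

triflate: pKₐ(CF₃SO₃H (triflic acid)) ≈ -14
ClO₄⁻: pKₐ(HClO₄) ≈ -10 — extremely weak base; rarely used for safety reasons
chloride (Cl⁻): pKₐ(HCl) ≈ -7 — moderately weak base
NO₃⁻: pKₐ(HNO₃) ≈ -1.3 — resonance-delocalised over three oxygens
dihydrogen phosphate: pKₐ(H₃PO₄) ≈ 2.1 — moderate base; biological leaving group after further activation
Reversing gives the worst-to-best order requested.

dihydrogen phosphate < NO₃⁻ < chloride (Cl⁻) < ClO₄⁻ < triflate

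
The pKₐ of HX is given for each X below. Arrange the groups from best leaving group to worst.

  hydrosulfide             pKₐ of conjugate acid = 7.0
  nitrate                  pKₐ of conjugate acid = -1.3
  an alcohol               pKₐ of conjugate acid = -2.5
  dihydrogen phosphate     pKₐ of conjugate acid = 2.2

Lower conjugate-acid pKₐ ⇒ weaker base ⇒ better leaving group.
Sorting by the given values: an alcohol (-2.5), nitrate (-1.3), dihydrogen phosphate (2.2), hydrosulfide (7.0).

an alcohol > nitrate > dihydrogen phosphate > hydrosulfide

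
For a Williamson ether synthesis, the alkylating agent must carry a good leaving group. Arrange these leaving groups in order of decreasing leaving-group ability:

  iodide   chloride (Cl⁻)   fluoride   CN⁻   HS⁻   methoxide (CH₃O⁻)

Leaving-group ability tracks the stability of the departed species; conjugate-acid pKₐ is the usual yardstick (lower pKₐ → better LG).
iodide: pKₐ(HI) ≈ -10
chloride (Cl⁻): pKₐ(HCl) ≈ -7
fluoride: pKₐ(HF) ≈ 3.2 — small and strongly basic; the poor halide leaving group
HS⁻: pKₐ(H₂S) ≈ 7 — larger and more polarisable than the oxygen analogue
CN⁻: pKₐ(HCN) ≈ 9.2 — sp carbon stabilises the charge somewhat, but still a poor LG
methoxide (CH₃O⁻): pKₐ(CH₃OH) ≈ 15.5

iodide > chloride (Cl⁻) > fluoride > HS⁻ > CN⁻ > methoxide (CH₃O⁻)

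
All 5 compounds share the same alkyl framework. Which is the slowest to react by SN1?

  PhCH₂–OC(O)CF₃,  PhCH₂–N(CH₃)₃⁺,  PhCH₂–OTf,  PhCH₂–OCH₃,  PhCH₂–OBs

With the same alkyl group throughout, only the leaving group differentiates the rates.
Rank by basicity of the departing species: weakest base leaves most easily.
PhCH₂–OTf loses OTf⁻: pKₐ(CF₃SO₃H (triflic acid)) ≈ -14
PhCH₂–OBs loses OBs⁻: pKₐ(p-BrC₆H₄SO₃H) ≈ -2.8
PhCH₂–OC(O)CF₃ loses CF₃COO⁻: pKₐ(CF₃COOH) ≈ 0.2
PhCH₂–N(CH₃)₃⁺ loses NR'₃: pKₐ(R'₃NH⁺) ≈ 10.7
PhCH₂–OCH₃ loses CH₃O⁻: pKₐ(CH₃OH) ≈ 15.5

PhCH₂–OCH₃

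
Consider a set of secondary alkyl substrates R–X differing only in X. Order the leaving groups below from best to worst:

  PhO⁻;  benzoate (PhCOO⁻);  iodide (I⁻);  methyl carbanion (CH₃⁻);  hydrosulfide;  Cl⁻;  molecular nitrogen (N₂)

molecular nitrogen (N₂): no meaningful conjugate acid; N₂ departs as an exceptionally stable neutral molecule
iodide (I⁻): pKₐ(HI) ≈ -10 — large, highly polarisable; very weak base
Cl⁻: pKₐ(HCl) ≈ -7 — moderately weak base
benzoate (PhCOO⁻): pKₐ(C₆H₅COOH) ≈ 4.2
hydrosulfide: pKₐ(H₂S) ≈ 7 — larger and more polarisable than the oxygen analogue
PhO⁻: pKₐ(C₆H₅OH (phenol)) ≈ 10 — resonance into the ring helps, but still a poor LG
methyl carbanion (CH₃⁻): pKₐ(CH₄) ≈ 48 — unstabilised carbanion; the worst conceivable leaving group

molecular nitrogen (N₂) > iodide (I⁻) > Cl⁻ > benzoate (PhCOO⁻) > hydrosulfide > PhO⁻ > methyl carbanion (CH₃⁻)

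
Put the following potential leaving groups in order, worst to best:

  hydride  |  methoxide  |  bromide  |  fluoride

hydride < methoxide < fluoride < bromide

Leaving-group ability tracks the stability of the departed species; conjugate-acid pKₐ is the usual yardstick (lower pKₐ → better LG).
bromide: pKₐ(HBr) ≈ -9 — weak base; good leaving group
fluoride: pKₐ(HF) ≈ 3.2
methoxide: pKₐ(CH₃OH) ≈ 15.5
hydride: pKₐ(H₂) ≈ 36 — extremely strong base; leaves only in special hydride-transfer contexts
Listed from poorest to best leaving group as asked.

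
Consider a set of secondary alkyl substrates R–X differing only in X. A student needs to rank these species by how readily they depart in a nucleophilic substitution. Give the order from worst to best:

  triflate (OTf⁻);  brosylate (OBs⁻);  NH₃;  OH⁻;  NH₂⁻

NH₂⁻ < OH⁻ < NH₃ < brosylate (OBs⁻) < triflate (OTf⁻)

triflate (OTf⁻): pKₐ(CF₃SO₃H (triflic acid)) ≈ -14 — charge spread over three oxygens and a CF₃ group; the premier leaving group in synthesis
brosylate (OBs⁻): pKₐ(p-BrC₆H₄SO₃H) ≈ -2.8 — arenesulfonate with a p-bromo substituent
NH₃: pKₐ(NH₄⁺) ≈ 9.2
OH⁻: pKₐ(H₂O) ≈ 15.7 — strong base; essentially never leaves without prior activation
NH₂⁻: pKₐ(NH₃) ≈ 38 — extremely strong base; never a leaving group
Listed from poorest to best leaving group as asked.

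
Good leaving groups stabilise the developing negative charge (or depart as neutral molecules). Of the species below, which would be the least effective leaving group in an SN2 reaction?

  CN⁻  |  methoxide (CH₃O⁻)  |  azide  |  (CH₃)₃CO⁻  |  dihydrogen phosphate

(CH₃)₃CO⁻

Rank by basicity of the departing species: weakest base leaves most easily.
dihydrogen phosphate: pKₐ(H₃PO₄) ≈ 2.1
azide: pKₐ(HN₃) ≈ 4.7
CN⁻: pKₐ(HCN) ≈ 9.2
methoxide (CH₃O⁻): pKₐ(CH₃OH) ≈ 15.5
(CH₃)₃CO⁻: pKₐ(t-BuOH) ≈ 18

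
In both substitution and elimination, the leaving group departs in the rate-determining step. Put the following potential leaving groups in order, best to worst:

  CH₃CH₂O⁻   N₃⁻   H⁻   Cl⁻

Cl⁻ > N₃⁻ > CH₃CH₂O⁻ > H⁻

Cl⁻: pKₐ(HCl) ≈ -7
N₃⁻: pKₐ(HN₃) ≈ 4.7
CH₃CH₂O⁻: pKₐ(CH₃CH₂OH) ≈ 16 — strong base; alkoxides do not leave unassisted
H⁻: pKₐ(H₂) ≈ 36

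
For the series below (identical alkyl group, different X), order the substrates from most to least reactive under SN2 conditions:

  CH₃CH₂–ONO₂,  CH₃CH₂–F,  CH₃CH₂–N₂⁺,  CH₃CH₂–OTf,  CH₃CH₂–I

With the same alkyl group throughout, only the leaving group differentiates the rates.
Rank by basicity of the departing species: weakest base leaves most easily.
CH₃CH₂–N₂⁺ loses N₂: no meaningful conjugate acid; N₂ departs as an exceptionally stable neutral molecule
CH₃CH₂–OTf loses OTf⁻: pKₐ(CF₃SO₃H (triflic acid)) ≈ -14
CH₃CH₂–I loses I⁻: pKₐ(HI) ≈ -10
CH₃CH₂–ONO₂ loses NO₃⁻: pKₐ(HNO₃) ≈ -1.3
CH₃CH₂–F loses F⁻: pKₐ(HF) ≈ 3.2

CH₃CH₂–N₂⁺ > CH₃CH₂–OTf > CH₃CH₂–I > CH₃CH₂–ONO₂ > CH₃CH₂–F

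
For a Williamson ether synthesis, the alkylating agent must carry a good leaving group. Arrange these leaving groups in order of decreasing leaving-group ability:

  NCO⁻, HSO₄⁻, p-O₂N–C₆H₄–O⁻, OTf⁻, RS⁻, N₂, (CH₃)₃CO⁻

Rank by basicity of the departing species: weakest base leaves most easily.
N₂: no meaningful conjugate acid; N₂ departs as an exceptionally stable neutral molecule
OTf⁻: pKₐ(CF₃SO₃H (triflic acid)) ≈ -14
HSO₄⁻: pKₐ(H₂SO₄) ≈ -3
NCO⁻: pKₐ(HOCN) ≈ 3.5
p-O₂N–C₆H₄–O⁻: pKₐ(p-nitrophenol) ≈ 7.2
RS⁻: pKₐ(RSH (a thiol)) ≈ 10.5
(CH₃)₃CO⁻: pKₐ(t-BuOH) ≈ 18

N₂ > OTf⁻ > HSO₄⁻ > NCO⁻ > p-O₂N–C₆H₄–O⁻ > RS⁻ > (CH₃)₃CO⁻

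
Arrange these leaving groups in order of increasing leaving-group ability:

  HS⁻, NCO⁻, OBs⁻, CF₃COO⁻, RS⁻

RS⁻ < HS⁻ < NCO⁻ < CF₃COO⁻ < OBs⁻

The more stable X⁻ (or X) is on its own — i.e. the weaker a base it is — the better a leaving group it makes.
OBs⁻: pKₐ(p-BrC₆H₄SO₃H) ≈ -2.8
CF₃COO⁻: pKₐ(CF₃COOH) ≈ 0.2 — strongly electron-withdrawing CF₃ stabilises the carboxylate
NCO⁻: pKₐ(HOCN) ≈ 3.5 — resonance between N and O
HS⁻: pKₐ(H₂S) ≈ 7
RS⁻: pKₐ(RSH (a thiol)) ≈ 10.5 — moderately basic; rarely leaves without activation
Reversing gives the worst-to-best order requested.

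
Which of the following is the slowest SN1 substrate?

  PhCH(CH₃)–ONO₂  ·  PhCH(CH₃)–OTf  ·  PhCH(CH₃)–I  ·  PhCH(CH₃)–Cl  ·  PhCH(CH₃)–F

PhCH(CH₃)–F

With the same alkyl group throughout, only the leaving group differentiates the rates.
The more stable X⁻ (or X) is on its own — i.e. the weaker a base it is — the better a leaving group it makes.
PhCH(CH₃)–OTf loses OTf⁻: pKₐ(CF₃SO₃H (triflic acid)) ≈ -14
PhCH(CH₃)–I loses I⁻: pKₐ(HI) ≈ -10
PhCH(CH₃)–Cl loses Cl⁻: pKₐ(HCl) ≈ -7
PhCH(CH₃)–ONO₂ loses NO₃⁻: pKₐ(HNO₃) ≈ -1.3
PhCH(CH₃)–F loses F⁻: pKₐ(HF) ≈ 3.2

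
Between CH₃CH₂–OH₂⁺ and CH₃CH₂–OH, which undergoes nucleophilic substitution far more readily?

CH₃CH₂–OH₂⁺

From CH₃CH₂–OH the departing group would be OH⁻ (pKₐ(H₂O) ≈ 15.7). Strong base; essentially never leaves without prior activation.
From CH₃CH₂–OH₂⁺ the leaving group is H₂O (pKₐ(H₃O⁺) ≈ -1.7). Neutral; leaves from a protonated alcohol (R–OH₂⁺).
(In practice CH₃CH₂–OH₂⁺ is made from CH₃CH₂–OH by protonation with strong acid, converting the leaving group from hydroxide to neutral water.)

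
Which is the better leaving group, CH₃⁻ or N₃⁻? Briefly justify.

N₃⁻ is the better leaving group.
pKₐ(HN₃) ≈ 4.7 versus pKₐ(CH₄) ≈ 48: N₃⁻ is the much weaker base.
Linear, resonance-stabilised.

N₃⁻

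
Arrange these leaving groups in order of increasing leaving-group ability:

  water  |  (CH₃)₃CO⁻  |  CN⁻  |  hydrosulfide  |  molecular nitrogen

(CH₃)₃CO⁻ < CN⁻ < hydrosulfide < water < molecular nitrogen

The more stable X⁻ (or X) is on its own — i.e. the weaker a base it is — the better a leaving group it makes.
molecular nitrogen: no meaningful conjugate acid; N₂ departs as an exceptionally stable neutral molecule
water: pKₐ(H₃O⁺) ≈ -1.7 — neutral; leaves from a protonated alcohol (R–OH₂⁺)
hydrosulfide: pKₐ(H₂S) ≈ 7 — larger and more polarisable than the oxygen analogue
CN⁻: pKₐ(HCN) ≈ 9.2
(CH₃)₃CO⁻: pKₐ(t-BuOH) ≈ 18
The question asks for worst first, so the sequence is read in increasing leaving-group ability.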